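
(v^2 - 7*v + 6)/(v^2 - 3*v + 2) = (v - 6)/(v - 2)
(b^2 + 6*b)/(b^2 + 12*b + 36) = b/(b + 6)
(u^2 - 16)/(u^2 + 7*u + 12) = (u - 4)/(u + 3)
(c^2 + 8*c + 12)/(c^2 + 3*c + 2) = (c + 6)/(c + 1)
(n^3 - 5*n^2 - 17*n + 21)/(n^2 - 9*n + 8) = (n^2 - 4*n - 21)/(n - 8)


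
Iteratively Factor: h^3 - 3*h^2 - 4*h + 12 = (h - 2)*(h^2 - h - 6) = (h - 2)*(h + 2)*(h - 3)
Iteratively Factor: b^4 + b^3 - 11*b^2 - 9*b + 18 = (b + 2)*(b^3 - b^2 - 9*b + 9) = (b + 2)*(b + 3)*(b^2 - 4*b + 3) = (b - 1)*(b + 2)*(b + 3)*(b - 3)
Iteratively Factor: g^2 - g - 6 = (g + 2)*(g - 3)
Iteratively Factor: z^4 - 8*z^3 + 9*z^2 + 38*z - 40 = (z - 1)*(z^3 - 7*z^2 + 2*z + 40) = (z - 1)*(z + 2)*(z^2 - 9*z + 20) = (z - 4)*(z - 1)*(z + 2)*(z - 5)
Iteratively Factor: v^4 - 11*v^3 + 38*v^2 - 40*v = (v - 4)*(v^3 - 7*v^2 + 10*v) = v*(v - 4)*(v^2 - 7*v + 10) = v*(v - 5)*(v - 4)*(v - 2)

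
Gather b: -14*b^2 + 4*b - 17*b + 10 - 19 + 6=-14*b^2 - 13*b - 3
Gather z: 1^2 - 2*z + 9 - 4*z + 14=24 - 6*z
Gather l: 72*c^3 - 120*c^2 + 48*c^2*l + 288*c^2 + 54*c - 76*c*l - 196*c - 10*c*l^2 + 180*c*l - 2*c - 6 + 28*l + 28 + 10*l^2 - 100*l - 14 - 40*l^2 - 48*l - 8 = 72*c^3 + 168*c^2 - 144*c + l^2*(-10*c - 30) + l*(48*c^2 + 104*c - 120)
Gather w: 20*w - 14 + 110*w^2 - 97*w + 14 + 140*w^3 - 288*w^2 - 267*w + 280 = 140*w^3 - 178*w^2 - 344*w + 280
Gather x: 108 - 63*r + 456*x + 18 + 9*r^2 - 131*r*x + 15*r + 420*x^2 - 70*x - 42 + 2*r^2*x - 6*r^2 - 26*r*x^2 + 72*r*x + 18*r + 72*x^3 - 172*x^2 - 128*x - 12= 3*r^2 - 30*r + 72*x^3 + x^2*(248 - 26*r) + x*(2*r^2 - 59*r + 258) + 72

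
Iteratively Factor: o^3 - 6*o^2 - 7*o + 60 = (o + 3)*(o^2 - 9*o + 20) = (o - 4)*(o + 3)*(o - 5)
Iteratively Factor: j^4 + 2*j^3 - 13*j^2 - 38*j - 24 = (j + 1)*(j^3 + j^2 - 14*j - 24) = (j - 4)*(j + 1)*(j^2 + 5*j + 6) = (j - 4)*(j + 1)*(j + 2)*(j + 3)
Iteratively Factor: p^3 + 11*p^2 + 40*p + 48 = (p + 4)*(p^2 + 7*p + 12) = (p + 4)^2*(p + 3)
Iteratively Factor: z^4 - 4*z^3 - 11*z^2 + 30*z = (z - 5)*(z^3 + z^2 - 6*z) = z*(z - 5)*(z^2 + z - 6) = z*(z - 5)*(z - 2)*(z + 3)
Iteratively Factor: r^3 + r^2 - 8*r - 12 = (r + 2)*(r^2 - r - 6) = (r + 2)^2*(r - 3)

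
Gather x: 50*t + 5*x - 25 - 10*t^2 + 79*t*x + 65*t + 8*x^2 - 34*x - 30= -10*t^2 + 115*t + 8*x^2 + x*(79*t - 29) - 55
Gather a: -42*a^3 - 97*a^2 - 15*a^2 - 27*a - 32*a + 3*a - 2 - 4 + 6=-42*a^3 - 112*a^2 - 56*a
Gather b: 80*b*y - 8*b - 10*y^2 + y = b*(80*y - 8) - 10*y^2 + y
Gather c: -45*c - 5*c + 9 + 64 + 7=80 - 50*c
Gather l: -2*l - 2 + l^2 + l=l^2 - l - 2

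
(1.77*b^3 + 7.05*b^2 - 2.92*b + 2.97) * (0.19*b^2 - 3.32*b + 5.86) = 0.3363*b^5 - 4.5369*b^4 - 13.5886*b^3 + 51.5717*b^2 - 26.9716*b + 17.4042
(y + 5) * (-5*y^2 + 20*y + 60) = -5*y^3 - 5*y^2 + 160*y + 300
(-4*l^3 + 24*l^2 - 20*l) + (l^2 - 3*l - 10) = -4*l^3 + 25*l^2 - 23*l - 10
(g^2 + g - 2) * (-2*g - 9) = -2*g^3 - 11*g^2 - 5*g + 18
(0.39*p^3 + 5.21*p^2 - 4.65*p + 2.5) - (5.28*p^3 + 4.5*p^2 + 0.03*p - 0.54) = -4.89*p^3 + 0.71*p^2 - 4.68*p + 3.04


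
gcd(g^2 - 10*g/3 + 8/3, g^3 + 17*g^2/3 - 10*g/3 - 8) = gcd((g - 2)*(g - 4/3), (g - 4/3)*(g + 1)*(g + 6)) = g - 4/3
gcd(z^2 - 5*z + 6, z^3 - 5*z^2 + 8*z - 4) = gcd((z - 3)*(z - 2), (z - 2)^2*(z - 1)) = z - 2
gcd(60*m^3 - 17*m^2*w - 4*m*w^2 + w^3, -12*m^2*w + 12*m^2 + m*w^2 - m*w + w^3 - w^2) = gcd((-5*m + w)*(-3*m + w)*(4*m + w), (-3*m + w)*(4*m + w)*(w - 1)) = -12*m^2 + m*w + w^2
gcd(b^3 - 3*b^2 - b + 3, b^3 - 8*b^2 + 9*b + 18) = b^2 - 2*b - 3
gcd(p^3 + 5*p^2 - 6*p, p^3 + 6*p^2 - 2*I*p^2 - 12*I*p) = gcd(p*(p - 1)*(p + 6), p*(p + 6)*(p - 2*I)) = p^2 + 6*p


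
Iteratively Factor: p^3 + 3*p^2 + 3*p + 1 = (p + 1)*(p^2 + 2*p + 1) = (p + 1)^2*(p + 1)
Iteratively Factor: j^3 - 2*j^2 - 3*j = (j)*(j^2 - 2*j - 3) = j*(j + 1)*(j - 3)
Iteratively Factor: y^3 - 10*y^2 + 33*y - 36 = (y - 3)*(y^2 - 7*y + 12) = (y - 3)^2*(y - 4)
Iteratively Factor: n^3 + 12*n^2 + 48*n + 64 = (n + 4)*(n^2 + 8*n + 16) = (n + 4)^2*(n + 4)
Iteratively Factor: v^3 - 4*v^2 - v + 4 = (v - 4)*(v^2 - 1) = (v - 4)*(v - 1)*(v + 1)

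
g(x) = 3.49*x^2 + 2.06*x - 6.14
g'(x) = 6.98*x + 2.06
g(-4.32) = 50.09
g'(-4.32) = -28.09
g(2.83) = 27.64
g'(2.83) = 21.81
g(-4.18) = 46.23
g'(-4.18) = -27.12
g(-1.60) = -0.50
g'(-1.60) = -9.11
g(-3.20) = 23.01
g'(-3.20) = -20.28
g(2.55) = 21.81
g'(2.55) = 19.86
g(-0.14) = -6.36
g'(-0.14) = 1.08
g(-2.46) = 9.91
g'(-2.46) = -15.11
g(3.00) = 31.45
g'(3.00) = 23.00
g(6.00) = 131.86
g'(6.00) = 43.94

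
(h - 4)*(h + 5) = h^2 + h - 20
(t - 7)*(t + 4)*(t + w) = t^3 + t^2*w - 3*t^2 - 3*t*w - 28*t - 28*w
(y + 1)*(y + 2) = y^2 + 3*y + 2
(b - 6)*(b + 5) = b^2 - b - 30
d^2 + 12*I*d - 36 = (d + 6*I)^2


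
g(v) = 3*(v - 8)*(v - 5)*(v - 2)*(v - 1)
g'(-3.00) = -3516.00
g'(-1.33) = -1367.33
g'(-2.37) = -2558.40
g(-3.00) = 5280.00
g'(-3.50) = -4417.50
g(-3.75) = 8424.20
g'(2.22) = 62.52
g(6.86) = -181.16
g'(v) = 3*(v - 8)*(v - 5)*(v - 2) + 3*(v - 8)*(v - 5)*(v - 1) + 3*(v - 8)*(v - 2)*(v - 1) + 3*(v - 5)*(v - 2)*(v - 1) = 12*v^3 - 144*v^2 + 486*v - 438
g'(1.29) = -24.93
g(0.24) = 148.22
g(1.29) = -15.38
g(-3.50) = 7257.94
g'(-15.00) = -80628.00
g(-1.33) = 1374.70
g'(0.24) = -329.49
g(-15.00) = 375360.00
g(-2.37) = 3376.59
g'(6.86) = -6.68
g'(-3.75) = -4918.31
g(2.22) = 12.94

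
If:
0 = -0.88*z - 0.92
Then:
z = -1.05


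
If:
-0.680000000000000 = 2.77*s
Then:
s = -0.25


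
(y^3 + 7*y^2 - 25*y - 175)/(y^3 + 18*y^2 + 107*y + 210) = (y - 5)/(y + 6)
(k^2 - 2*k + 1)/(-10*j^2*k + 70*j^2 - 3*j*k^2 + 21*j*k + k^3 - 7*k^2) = (-k^2 + 2*k - 1)/(10*j^2*k - 70*j^2 + 3*j*k^2 - 21*j*k - k^3 + 7*k^2)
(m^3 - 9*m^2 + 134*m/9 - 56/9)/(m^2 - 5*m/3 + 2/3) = (3*m^2 - 25*m + 28)/(3*(m - 1))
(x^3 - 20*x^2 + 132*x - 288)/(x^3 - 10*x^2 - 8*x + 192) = (x - 6)/(x + 4)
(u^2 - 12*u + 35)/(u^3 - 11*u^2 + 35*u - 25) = (u - 7)/(u^2 - 6*u + 5)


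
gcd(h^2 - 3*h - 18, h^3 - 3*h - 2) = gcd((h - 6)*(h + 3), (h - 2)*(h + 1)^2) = 1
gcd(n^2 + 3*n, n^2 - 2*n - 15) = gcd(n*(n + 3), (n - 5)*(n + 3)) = n + 3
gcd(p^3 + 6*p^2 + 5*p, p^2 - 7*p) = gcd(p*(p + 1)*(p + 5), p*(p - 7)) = p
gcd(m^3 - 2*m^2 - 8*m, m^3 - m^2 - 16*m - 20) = m + 2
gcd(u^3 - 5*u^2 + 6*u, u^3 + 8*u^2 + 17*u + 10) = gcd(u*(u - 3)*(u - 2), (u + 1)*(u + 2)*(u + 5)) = 1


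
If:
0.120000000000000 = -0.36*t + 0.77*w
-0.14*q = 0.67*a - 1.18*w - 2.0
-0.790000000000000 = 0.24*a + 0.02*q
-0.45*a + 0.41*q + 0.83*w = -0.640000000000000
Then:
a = -3.43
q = 1.65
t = -7.70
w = -3.45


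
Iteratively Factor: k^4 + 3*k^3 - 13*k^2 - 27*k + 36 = (k - 1)*(k^3 + 4*k^2 - 9*k - 36) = (k - 1)*(k + 3)*(k^2 + k - 12) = (k - 3)*(k - 1)*(k + 3)*(k + 4)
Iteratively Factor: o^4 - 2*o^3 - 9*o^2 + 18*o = (o - 3)*(o^3 + o^2 - 6*o) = (o - 3)*(o + 3)*(o^2 - 2*o) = o*(o - 3)*(o + 3)*(o - 2)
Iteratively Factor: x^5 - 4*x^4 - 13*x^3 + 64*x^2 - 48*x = (x)*(x^4 - 4*x^3 - 13*x^2 + 64*x - 48) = x*(x - 3)*(x^3 - x^2 - 16*x + 16) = x*(x - 3)*(x - 1)*(x^2 - 16) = x*(x - 3)*(x - 1)*(x + 4)*(x - 4)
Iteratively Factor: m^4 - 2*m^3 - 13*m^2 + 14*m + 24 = (m - 4)*(m^3 + 2*m^2 - 5*m - 6) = (m - 4)*(m + 1)*(m^2 + m - 6) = (m - 4)*(m - 2)*(m + 1)*(m + 3)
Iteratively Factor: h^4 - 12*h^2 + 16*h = (h - 2)*(h^3 + 2*h^2 - 8*h) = (h - 2)*(h + 4)*(h^2 - 2*h) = h*(h - 2)*(h + 4)*(h - 2)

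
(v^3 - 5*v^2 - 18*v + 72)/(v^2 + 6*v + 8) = (v^2 - 9*v + 18)/(v + 2)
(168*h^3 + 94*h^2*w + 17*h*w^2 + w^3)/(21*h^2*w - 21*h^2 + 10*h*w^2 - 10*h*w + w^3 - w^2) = (24*h^2 + 10*h*w + w^2)/(3*h*w - 3*h + w^2 - w)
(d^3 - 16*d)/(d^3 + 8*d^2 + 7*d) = (d^2 - 16)/(d^2 + 8*d + 7)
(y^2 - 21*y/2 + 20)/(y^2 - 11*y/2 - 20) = (2*y - 5)/(2*y + 5)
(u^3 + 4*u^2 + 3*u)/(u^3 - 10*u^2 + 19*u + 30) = u*(u + 3)/(u^2 - 11*u + 30)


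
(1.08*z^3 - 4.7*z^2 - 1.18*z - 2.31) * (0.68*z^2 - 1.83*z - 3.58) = 0.7344*z^5 - 5.1724*z^4 + 3.9322*z^3 + 17.4146*z^2 + 8.4517*z + 8.2698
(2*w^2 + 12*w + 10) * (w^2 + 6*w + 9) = 2*w^4 + 24*w^3 + 100*w^2 + 168*w + 90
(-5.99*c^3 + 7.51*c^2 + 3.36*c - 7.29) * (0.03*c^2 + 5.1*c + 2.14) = -0.1797*c^5 - 30.3237*c^4 + 25.5832*c^3 + 32.9887*c^2 - 29.9886*c - 15.6006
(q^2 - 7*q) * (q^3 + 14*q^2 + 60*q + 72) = q^5 + 7*q^4 - 38*q^3 - 348*q^2 - 504*q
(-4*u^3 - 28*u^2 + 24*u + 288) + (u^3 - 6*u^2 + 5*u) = -3*u^3 - 34*u^2 + 29*u + 288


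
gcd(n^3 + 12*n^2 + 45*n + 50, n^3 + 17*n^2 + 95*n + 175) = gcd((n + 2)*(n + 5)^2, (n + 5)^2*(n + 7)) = n^2 + 10*n + 25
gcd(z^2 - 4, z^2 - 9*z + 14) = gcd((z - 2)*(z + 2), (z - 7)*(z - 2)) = z - 2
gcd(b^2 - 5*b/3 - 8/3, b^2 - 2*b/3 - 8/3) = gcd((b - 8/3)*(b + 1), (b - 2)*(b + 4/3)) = 1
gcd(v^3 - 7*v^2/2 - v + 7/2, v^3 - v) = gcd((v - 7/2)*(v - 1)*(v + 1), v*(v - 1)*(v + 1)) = v^2 - 1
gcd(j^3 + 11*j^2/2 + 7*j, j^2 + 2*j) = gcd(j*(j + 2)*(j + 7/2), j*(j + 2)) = j^2 + 2*j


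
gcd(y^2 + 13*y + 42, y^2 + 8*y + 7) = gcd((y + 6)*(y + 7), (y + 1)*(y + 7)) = y + 7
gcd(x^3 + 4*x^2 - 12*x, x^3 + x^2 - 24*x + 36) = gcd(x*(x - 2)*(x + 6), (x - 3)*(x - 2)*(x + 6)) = x^2 + 4*x - 12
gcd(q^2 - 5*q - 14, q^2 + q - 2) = q + 2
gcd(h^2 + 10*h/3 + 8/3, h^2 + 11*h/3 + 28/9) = h + 4/3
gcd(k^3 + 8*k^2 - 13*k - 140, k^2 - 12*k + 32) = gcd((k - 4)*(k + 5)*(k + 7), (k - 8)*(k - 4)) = k - 4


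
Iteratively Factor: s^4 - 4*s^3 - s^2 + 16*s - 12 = (s - 2)*(s^3 - 2*s^2 - 5*s + 6) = (s - 2)*(s + 2)*(s^2 - 4*s + 3) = (s - 2)*(s - 1)*(s + 2)*(s - 3)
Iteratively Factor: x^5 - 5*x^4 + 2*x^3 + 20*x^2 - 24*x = (x + 2)*(x^4 - 7*x^3 + 16*x^2 - 12*x) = (x - 2)*(x + 2)*(x^3 - 5*x^2 + 6*x) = (x - 2)^2*(x + 2)*(x^2 - 3*x) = x*(x - 2)^2*(x + 2)*(x - 3)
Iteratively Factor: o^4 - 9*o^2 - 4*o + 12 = (o + 2)*(o^3 - 2*o^2 - 5*o + 6) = (o - 1)*(o + 2)*(o^2 - o - 6) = (o - 3)*(o - 1)*(o + 2)*(o + 2)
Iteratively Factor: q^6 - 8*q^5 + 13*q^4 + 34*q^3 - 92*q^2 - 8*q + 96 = (q + 1)*(q^5 - 9*q^4 + 22*q^3 + 12*q^2 - 104*q + 96) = (q - 4)*(q + 1)*(q^4 - 5*q^3 + 2*q^2 + 20*q - 24) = (q - 4)*(q - 3)*(q + 1)*(q^3 - 2*q^2 - 4*q + 8) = (q - 4)*(q - 3)*(q - 2)*(q + 1)*(q^2 - 4) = (q - 4)*(q - 3)*(q - 2)*(q + 1)*(q + 2)*(q - 2)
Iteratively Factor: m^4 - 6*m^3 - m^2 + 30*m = (m - 3)*(m^3 - 3*m^2 - 10*m) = m*(m - 3)*(m^2 - 3*m - 10) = m*(m - 3)*(m + 2)*(m - 5)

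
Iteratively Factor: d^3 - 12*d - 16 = (d + 2)*(d^2 - 2*d - 8) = (d + 2)^2*(d - 4)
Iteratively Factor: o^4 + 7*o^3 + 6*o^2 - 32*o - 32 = (o + 4)*(o^3 + 3*o^2 - 6*o - 8) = (o + 4)^2*(o^2 - o - 2) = (o + 1)*(o + 4)^2*(o - 2)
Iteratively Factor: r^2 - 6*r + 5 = (r - 5)*(r - 1)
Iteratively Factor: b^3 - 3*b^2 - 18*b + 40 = (b - 5)*(b^2 + 2*b - 8) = (b - 5)*(b + 4)*(b - 2)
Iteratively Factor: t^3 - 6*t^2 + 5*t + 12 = (t + 1)*(t^2 - 7*t + 12) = (t - 4)*(t + 1)*(t - 3)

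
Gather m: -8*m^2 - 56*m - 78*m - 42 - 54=-8*m^2 - 134*m - 96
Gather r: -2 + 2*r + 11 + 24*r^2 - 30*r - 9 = 24*r^2 - 28*r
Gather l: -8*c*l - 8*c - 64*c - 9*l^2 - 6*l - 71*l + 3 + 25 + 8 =-72*c - 9*l^2 + l*(-8*c - 77) + 36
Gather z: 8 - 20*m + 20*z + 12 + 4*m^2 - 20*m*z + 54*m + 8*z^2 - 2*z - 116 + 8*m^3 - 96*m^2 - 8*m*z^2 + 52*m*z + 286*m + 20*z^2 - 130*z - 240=8*m^3 - 92*m^2 + 320*m + z^2*(28 - 8*m) + z*(32*m - 112) - 336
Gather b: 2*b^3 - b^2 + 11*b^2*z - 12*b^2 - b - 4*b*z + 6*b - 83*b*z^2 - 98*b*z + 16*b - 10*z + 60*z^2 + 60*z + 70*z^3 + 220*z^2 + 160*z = 2*b^3 + b^2*(11*z - 13) + b*(-83*z^2 - 102*z + 21) + 70*z^3 + 280*z^2 + 210*z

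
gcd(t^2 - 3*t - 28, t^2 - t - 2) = 1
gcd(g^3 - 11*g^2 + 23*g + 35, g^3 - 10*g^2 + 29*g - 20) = g - 5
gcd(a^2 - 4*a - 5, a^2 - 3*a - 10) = a - 5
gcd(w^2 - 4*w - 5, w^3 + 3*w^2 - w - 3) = w + 1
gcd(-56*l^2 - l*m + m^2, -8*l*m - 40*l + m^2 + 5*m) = 8*l - m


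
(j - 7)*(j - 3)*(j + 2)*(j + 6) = j^4 - 2*j^3 - 47*j^2 + 48*j + 252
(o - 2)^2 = o^2 - 4*o + 4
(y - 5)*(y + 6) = y^2 + y - 30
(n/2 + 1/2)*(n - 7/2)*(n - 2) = n^3/2 - 9*n^2/4 + 3*n/4 + 7/2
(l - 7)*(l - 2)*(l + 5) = l^3 - 4*l^2 - 31*l + 70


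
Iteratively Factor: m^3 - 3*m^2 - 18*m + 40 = (m + 4)*(m^2 - 7*m + 10) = (m - 5)*(m + 4)*(m - 2)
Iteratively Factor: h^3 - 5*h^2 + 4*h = (h - 1)*(h^2 - 4*h) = h*(h - 1)*(h - 4)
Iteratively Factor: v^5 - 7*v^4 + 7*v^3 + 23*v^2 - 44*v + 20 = (v - 1)*(v^4 - 6*v^3 + v^2 + 24*v - 20) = (v - 2)*(v - 1)*(v^3 - 4*v^2 - 7*v + 10) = (v - 2)*(v - 1)*(v + 2)*(v^2 - 6*v + 5) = (v - 5)*(v - 2)*(v - 1)*(v + 2)*(v - 1)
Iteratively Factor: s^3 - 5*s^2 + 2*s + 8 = (s - 4)*(s^2 - s - 2) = (s - 4)*(s + 1)*(s - 2)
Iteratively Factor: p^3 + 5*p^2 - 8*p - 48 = (p + 4)*(p^2 + p - 12) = (p - 3)*(p + 4)*(p + 4)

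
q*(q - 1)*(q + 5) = q^3 + 4*q^2 - 5*q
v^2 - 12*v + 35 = (v - 7)*(v - 5)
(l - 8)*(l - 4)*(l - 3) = l^3 - 15*l^2 + 68*l - 96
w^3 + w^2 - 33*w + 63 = (w - 3)^2*(w + 7)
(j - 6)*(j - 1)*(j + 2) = j^3 - 5*j^2 - 8*j + 12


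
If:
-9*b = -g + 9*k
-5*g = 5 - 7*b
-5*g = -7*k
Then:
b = 190/581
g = -45/83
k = -225/581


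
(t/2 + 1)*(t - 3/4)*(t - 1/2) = t^3/2 + 3*t^2/8 - 17*t/16 + 3/8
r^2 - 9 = (r - 3)*(r + 3)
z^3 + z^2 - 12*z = z*(z - 3)*(z + 4)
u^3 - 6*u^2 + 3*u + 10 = (u - 5)*(u - 2)*(u + 1)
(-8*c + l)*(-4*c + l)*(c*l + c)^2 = 32*c^4*l^2 + 64*c^4*l + 32*c^4 - 12*c^3*l^3 - 24*c^3*l^2 - 12*c^3*l + c^2*l^4 + 2*c^2*l^3 + c^2*l^2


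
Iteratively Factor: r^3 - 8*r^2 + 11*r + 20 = (r - 5)*(r^2 - 3*r - 4) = (r - 5)*(r - 4)*(r + 1)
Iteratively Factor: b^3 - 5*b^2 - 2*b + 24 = (b + 2)*(b^2 - 7*b + 12) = (b - 4)*(b + 2)*(b - 3)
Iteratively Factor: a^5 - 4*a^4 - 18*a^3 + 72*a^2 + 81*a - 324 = (a + 3)*(a^4 - 7*a^3 + 3*a^2 + 63*a - 108) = (a - 4)*(a + 3)*(a^3 - 3*a^2 - 9*a + 27) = (a - 4)*(a + 3)^2*(a^2 - 6*a + 9) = (a - 4)*(a - 3)*(a + 3)^2*(a - 3)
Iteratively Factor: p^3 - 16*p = (p - 4)*(p^2 + 4*p) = p*(p - 4)*(p + 4)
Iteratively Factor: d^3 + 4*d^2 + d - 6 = (d + 3)*(d^2 + d - 2) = (d - 1)*(d + 3)*(d + 2)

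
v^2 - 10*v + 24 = (v - 6)*(v - 4)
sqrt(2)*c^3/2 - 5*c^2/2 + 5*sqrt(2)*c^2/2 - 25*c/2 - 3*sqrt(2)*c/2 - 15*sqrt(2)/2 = (c + 5)*(c - 3*sqrt(2))*(sqrt(2)*c/2 + 1/2)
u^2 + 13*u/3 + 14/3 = (u + 2)*(u + 7/3)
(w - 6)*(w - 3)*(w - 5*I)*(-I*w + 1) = -I*w^4 - 4*w^3 + 9*I*w^3 + 36*w^2 - 23*I*w^2 - 72*w + 45*I*w - 90*I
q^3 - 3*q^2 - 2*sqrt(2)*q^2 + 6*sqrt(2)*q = q*(q - 3)*(q - 2*sqrt(2))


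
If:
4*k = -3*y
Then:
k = -3*y/4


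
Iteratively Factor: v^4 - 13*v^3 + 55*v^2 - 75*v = (v - 3)*(v^3 - 10*v^2 + 25*v) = v*(v - 3)*(v^2 - 10*v + 25) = v*(v - 5)*(v - 3)*(v - 5)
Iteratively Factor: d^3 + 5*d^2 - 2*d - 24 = (d + 3)*(d^2 + 2*d - 8) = (d - 2)*(d + 3)*(d + 4)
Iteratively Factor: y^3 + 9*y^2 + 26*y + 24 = (y + 4)*(y^2 + 5*y + 6) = (y + 3)*(y + 4)*(y + 2)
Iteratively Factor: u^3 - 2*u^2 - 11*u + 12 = (u - 1)*(u^2 - u - 12) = (u - 1)*(u + 3)*(u - 4)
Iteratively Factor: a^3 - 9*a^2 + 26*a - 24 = (a - 4)*(a^2 - 5*a + 6) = (a - 4)*(a - 2)*(a - 3)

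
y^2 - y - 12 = (y - 4)*(y + 3)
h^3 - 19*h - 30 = (h - 5)*(h + 2)*(h + 3)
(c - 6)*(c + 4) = c^2 - 2*c - 24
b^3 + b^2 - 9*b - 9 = (b - 3)*(b + 1)*(b + 3)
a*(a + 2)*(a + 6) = a^3 + 8*a^2 + 12*a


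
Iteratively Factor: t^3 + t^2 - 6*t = (t + 3)*(t^2 - 2*t) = (t - 2)*(t + 3)*(t)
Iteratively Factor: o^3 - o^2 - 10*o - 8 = (o - 4)*(o^2 + 3*o + 2) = (o - 4)*(o + 2)*(o + 1)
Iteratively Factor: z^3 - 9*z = (z - 3)*(z^2 + 3*z) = z*(z - 3)*(z + 3)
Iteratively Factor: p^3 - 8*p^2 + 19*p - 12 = (p - 1)*(p^2 - 7*p + 12) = (p - 4)*(p - 1)*(p - 3)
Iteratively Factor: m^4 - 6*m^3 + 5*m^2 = (m - 5)*(m^3 - m^2) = m*(m - 5)*(m^2 - m) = m*(m - 5)*(m - 1)*(m)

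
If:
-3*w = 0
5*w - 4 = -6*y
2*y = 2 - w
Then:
No Solution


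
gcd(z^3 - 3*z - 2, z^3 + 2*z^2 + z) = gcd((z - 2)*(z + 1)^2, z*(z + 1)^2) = z^2 + 2*z + 1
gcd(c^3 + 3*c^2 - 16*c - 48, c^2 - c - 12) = c^2 - c - 12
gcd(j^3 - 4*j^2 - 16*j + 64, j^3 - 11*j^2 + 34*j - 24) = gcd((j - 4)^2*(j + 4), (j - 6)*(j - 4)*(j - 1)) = j - 4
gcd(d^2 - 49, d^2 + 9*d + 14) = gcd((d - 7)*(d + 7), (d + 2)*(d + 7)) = d + 7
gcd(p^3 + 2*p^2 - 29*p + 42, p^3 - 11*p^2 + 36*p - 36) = p^2 - 5*p + 6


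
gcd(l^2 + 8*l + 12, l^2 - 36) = l + 6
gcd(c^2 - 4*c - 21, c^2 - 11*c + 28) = c - 7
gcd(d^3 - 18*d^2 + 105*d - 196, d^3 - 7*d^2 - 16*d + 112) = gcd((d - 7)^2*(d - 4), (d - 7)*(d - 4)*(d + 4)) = d^2 - 11*d + 28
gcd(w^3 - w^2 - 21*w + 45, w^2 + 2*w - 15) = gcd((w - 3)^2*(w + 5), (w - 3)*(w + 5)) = w^2 + 2*w - 15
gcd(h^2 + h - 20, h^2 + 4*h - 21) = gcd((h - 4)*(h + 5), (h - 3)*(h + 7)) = 1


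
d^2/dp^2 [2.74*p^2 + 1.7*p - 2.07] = 5.48000000000000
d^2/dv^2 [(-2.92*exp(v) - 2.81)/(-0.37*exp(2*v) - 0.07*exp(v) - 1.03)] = (0.399748*exp(4*v) + 1.463128*exp(3*v) - 6.458535*exp(2*v) - 4.480327*exp(v) + 2.895227)*exp(v)/(0.050653*exp(6*v) + 0.028749*exp(5*v) + 0.42846*exp(4*v) + 0.160405*exp(3*v) + 1.19274*exp(2*v) + 0.222789*exp(v) + 1.092727)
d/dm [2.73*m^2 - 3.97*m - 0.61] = 5.46*m - 3.97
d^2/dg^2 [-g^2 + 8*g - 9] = -2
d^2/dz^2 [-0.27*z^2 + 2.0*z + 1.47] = -0.540000000000000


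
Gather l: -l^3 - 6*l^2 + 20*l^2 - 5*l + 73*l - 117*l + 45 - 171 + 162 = -l^3 + 14*l^2 - 49*l + 36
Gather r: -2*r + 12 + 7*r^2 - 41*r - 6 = 7*r^2 - 43*r + 6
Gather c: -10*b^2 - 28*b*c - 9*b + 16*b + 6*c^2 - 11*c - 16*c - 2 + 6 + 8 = -10*b^2 + 7*b + 6*c^2 + c*(-28*b - 27) + 12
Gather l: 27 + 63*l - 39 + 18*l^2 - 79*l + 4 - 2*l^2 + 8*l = 16*l^2 - 8*l - 8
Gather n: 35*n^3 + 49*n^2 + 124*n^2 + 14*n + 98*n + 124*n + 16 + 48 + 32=35*n^3 + 173*n^2 + 236*n + 96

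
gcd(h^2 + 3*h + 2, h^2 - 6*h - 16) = h + 2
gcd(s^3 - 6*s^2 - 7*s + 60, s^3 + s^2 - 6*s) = s + 3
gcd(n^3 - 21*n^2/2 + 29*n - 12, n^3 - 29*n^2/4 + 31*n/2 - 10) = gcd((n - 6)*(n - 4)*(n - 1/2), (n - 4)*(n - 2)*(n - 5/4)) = n - 4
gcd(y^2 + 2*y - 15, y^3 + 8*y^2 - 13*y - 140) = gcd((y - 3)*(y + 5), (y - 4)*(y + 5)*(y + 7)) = y + 5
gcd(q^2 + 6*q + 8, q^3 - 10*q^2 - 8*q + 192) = q + 4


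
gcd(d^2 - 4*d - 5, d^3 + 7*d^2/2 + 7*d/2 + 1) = d + 1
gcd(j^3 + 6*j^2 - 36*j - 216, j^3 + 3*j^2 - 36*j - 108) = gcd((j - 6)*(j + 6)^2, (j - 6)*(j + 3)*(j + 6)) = j^2 - 36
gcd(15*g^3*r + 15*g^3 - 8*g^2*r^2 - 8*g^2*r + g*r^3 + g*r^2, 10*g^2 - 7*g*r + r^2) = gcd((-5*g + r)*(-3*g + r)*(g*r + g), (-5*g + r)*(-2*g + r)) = -5*g + r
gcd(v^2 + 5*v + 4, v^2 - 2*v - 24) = v + 4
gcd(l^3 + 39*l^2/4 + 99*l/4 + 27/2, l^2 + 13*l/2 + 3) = l + 6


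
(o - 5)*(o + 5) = o^2 - 25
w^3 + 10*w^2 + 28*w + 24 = (w + 2)^2*(w + 6)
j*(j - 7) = j^2 - 7*j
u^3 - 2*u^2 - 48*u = u*(u - 8)*(u + 6)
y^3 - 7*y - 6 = (y - 3)*(y + 1)*(y + 2)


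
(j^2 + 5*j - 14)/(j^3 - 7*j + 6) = (j + 7)/(j^2 + 2*j - 3)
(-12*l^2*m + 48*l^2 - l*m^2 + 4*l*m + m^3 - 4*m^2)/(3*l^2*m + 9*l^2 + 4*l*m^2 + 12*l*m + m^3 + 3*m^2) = (-4*l*m + 16*l + m^2 - 4*m)/(l*m + 3*l + m^2 + 3*m)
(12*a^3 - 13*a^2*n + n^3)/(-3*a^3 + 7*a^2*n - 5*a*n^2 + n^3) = (-4*a - n)/(a - n)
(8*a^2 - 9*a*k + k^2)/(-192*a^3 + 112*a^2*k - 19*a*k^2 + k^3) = (-a + k)/(24*a^2 - 11*a*k + k^2)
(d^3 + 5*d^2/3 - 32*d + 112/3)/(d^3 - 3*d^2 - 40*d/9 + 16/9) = 3*(3*d^2 + 17*d - 28)/(9*d^2 + 9*d - 4)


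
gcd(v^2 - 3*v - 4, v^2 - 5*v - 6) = v + 1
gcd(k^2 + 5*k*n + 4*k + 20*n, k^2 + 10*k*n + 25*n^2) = k + 5*n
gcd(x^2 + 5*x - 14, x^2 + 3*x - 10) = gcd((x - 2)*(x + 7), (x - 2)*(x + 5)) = x - 2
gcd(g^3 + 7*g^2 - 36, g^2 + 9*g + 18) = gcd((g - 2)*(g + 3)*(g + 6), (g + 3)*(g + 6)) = g^2 + 9*g + 18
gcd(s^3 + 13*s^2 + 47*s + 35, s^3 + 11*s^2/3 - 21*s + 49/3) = s + 7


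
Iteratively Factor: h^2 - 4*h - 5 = (h - 5)*(h + 1)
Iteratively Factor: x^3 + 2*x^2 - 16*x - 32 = (x + 2)*(x^2 - 16) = (x - 4)*(x + 2)*(x + 4)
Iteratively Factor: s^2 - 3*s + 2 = (s - 1)*(s - 2)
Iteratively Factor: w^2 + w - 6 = (w - 2)*(w + 3)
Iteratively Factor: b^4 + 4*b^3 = (b)*(b^3 + 4*b^2) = b*(b + 4)*(b^2) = b^2*(b + 4)*(b)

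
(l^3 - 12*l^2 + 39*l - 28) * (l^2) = l^5 - 12*l^4 + 39*l^3 - 28*l^2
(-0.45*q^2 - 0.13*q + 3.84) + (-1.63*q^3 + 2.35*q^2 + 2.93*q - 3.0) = -1.63*q^3 + 1.9*q^2 + 2.8*q + 0.84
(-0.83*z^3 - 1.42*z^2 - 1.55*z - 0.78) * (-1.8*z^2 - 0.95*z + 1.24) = 1.494*z^5 + 3.3445*z^4 + 3.1098*z^3 + 1.1157*z^2 - 1.181*z - 0.9672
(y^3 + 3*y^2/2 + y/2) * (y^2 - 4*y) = y^5 - 5*y^4/2 - 11*y^3/2 - 2*y^2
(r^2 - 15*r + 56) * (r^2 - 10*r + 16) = r^4 - 25*r^3 + 222*r^2 - 800*r + 896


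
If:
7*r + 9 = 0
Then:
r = -9/7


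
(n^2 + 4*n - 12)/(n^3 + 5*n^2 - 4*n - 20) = (n + 6)/(n^2 + 7*n + 10)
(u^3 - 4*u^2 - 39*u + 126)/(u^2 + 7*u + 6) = (u^2 - 10*u + 21)/(u + 1)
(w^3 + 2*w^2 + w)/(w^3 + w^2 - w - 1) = w/(w - 1)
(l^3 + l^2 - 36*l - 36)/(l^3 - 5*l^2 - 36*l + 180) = (l + 1)/(l - 5)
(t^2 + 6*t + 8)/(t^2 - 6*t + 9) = (t^2 + 6*t + 8)/(t^2 - 6*t + 9)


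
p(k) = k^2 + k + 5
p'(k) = 2*k + 1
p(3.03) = 17.21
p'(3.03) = 7.06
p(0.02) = 5.02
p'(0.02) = 1.04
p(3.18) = 18.29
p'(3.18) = 7.36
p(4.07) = 25.63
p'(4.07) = 9.14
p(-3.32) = 12.70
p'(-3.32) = -5.64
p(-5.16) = 26.47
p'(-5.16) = -9.32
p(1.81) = 10.09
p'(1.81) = 4.62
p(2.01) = 11.05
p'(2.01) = 5.02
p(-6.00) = 35.00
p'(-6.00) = -11.00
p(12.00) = 161.00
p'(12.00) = 25.00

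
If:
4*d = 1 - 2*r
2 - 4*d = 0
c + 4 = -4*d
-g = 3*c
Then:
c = -6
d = 1/2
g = 18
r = -1/2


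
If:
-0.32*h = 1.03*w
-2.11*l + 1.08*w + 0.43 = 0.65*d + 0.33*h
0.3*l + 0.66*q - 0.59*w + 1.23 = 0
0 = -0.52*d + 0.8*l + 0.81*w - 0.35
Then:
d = 2.11652856789513*w - 0.243940143457828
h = -3.21875*w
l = 0.363243569131833*w + 0.278938906752412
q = 0.728828680697652*w - 1.99042677579655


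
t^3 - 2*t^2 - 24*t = t*(t - 6)*(t + 4)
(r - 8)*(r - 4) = r^2 - 12*r + 32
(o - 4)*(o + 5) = o^2 + o - 20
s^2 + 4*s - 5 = (s - 1)*(s + 5)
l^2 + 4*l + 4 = (l + 2)^2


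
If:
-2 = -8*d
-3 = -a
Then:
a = 3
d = 1/4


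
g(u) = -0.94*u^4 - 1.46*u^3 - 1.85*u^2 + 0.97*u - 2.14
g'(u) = -3.76*u^3 - 4.38*u^2 - 3.7*u + 0.97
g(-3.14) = -69.60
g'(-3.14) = 85.81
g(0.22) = -2.03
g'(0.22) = -0.10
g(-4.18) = -218.86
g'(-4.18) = 214.52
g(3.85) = -315.67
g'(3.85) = -292.77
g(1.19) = -7.95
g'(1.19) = -15.97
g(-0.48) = -2.92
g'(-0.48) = 2.15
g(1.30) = -9.90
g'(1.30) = -19.50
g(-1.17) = -5.23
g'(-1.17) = 5.33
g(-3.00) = -58.42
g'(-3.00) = 74.17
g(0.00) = -2.14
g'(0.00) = 0.97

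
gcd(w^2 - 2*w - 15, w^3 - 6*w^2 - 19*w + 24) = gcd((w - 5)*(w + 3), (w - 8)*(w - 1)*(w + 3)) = w + 3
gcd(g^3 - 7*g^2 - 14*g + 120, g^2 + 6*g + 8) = g + 4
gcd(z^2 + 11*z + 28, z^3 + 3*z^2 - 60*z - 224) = z^2 + 11*z + 28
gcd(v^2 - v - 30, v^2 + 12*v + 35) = v + 5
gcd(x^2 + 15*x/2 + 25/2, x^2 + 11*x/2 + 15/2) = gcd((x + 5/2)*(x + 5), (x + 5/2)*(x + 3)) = x + 5/2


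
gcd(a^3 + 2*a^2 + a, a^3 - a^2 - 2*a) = a^2 + a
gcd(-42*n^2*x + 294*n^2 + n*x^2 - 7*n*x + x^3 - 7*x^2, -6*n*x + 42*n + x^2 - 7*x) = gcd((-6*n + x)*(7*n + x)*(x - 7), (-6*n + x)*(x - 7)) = -6*n*x + 42*n + x^2 - 7*x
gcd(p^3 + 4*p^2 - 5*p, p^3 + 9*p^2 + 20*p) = p^2 + 5*p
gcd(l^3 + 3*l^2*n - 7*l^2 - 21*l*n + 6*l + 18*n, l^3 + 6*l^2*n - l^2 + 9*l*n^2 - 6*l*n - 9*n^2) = l^2 + 3*l*n - l - 3*n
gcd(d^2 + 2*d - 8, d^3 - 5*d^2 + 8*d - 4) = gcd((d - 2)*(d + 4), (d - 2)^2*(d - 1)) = d - 2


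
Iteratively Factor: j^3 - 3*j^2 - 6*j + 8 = (j - 4)*(j^2 + j - 2) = (j - 4)*(j + 2)*(j - 1)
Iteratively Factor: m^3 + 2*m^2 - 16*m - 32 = (m + 4)*(m^2 - 2*m - 8) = (m + 2)*(m + 4)*(m - 4)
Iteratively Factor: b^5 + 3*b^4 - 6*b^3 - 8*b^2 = (b + 4)*(b^4 - b^3 - 2*b^2) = (b - 2)*(b + 4)*(b^3 + b^2) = b*(b - 2)*(b + 4)*(b^2 + b) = b*(b - 2)*(b + 1)*(b + 4)*(b)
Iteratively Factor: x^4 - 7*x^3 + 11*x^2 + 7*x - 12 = (x - 1)*(x^3 - 6*x^2 + 5*x + 12) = (x - 1)*(x + 1)*(x^2 - 7*x + 12) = (x - 3)*(x - 1)*(x + 1)*(x - 4)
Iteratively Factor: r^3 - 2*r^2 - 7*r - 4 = (r + 1)*(r^2 - 3*r - 4) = (r - 4)*(r + 1)*(r + 1)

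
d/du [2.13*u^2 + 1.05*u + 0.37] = 4.26*u + 1.05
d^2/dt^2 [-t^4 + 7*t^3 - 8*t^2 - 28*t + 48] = -12*t^2 + 42*t - 16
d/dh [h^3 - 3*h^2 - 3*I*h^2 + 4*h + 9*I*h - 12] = 3*h^2 - 6*h - 6*I*h + 4 + 9*I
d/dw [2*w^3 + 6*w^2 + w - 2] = 6*w^2 + 12*w + 1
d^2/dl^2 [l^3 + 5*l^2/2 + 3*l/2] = 6*l + 5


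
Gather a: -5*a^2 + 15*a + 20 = -5*a^2 + 15*a + 20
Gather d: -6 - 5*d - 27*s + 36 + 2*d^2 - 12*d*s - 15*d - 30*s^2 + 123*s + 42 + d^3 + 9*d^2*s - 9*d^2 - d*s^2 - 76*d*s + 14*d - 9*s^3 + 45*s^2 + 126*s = d^3 + d^2*(9*s - 7) + d*(-s^2 - 88*s - 6) - 9*s^3 + 15*s^2 + 222*s + 72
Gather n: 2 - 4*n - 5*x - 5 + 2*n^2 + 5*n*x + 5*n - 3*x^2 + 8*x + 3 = 2*n^2 + n*(5*x + 1) - 3*x^2 + 3*x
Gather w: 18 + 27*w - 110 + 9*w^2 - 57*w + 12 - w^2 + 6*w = 8*w^2 - 24*w - 80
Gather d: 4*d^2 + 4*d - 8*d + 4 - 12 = 4*d^2 - 4*d - 8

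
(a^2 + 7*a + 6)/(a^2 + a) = (a + 6)/a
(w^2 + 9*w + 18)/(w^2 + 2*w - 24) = (w + 3)/(w - 4)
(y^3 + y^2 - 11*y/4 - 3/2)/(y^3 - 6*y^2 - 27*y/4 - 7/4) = (2*y^2 + y - 6)/(2*y^2 - 13*y - 7)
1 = 1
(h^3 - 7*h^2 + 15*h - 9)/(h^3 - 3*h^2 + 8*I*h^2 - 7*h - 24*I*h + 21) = (h^2 - 4*h + 3)/(h^2 + 8*I*h - 7)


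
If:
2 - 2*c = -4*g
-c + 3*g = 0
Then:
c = 3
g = 1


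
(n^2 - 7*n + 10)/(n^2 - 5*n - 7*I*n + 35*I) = (n - 2)/(n - 7*I)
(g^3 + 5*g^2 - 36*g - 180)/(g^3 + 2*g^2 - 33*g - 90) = (g + 6)/(g + 3)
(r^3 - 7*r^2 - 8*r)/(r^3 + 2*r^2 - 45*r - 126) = r*(r^2 - 7*r - 8)/(r^3 + 2*r^2 - 45*r - 126)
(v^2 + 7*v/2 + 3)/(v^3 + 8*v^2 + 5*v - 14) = (v + 3/2)/(v^2 + 6*v - 7)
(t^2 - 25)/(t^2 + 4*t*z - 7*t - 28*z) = (t^2 - 25)/(t^2 + 4*t*z - 7*t - 28*z)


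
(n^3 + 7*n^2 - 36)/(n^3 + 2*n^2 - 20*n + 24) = (n + 3)/(n - 2)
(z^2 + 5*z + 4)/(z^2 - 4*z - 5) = (z + 4)/(z - 5)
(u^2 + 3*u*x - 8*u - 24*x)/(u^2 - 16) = (u^2 + 3*u*x - 8*u - 24*x)/(u^2 - 16)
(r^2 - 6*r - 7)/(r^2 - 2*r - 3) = (r - 7)/(r - 3)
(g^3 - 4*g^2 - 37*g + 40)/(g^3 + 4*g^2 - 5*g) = (g - 8)/g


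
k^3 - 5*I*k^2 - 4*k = k*(k - 4*I)*(k - I)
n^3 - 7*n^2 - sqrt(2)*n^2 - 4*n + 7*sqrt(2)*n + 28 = (n - 7)*(n - 2*sqrt(2))*(n + sqrt(2))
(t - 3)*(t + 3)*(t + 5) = t^3 + 5*t^2 - 9*t - 45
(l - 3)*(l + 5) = l^2 + 2*l - 15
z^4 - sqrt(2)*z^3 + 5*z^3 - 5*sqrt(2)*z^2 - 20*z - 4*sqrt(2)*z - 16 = (z + 1)*(z + 4)*(z - 2*sqrt(2))*(z + sqrt(2))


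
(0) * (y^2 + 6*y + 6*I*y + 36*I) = 0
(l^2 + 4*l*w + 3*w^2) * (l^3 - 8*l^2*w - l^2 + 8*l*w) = l^5 - 4*l^4*w - l^4 - 29*l^3*w^2 + 4*l^3*w - 24*l^2*w^3 + 29*l^2*w^2 + 24*l*w^3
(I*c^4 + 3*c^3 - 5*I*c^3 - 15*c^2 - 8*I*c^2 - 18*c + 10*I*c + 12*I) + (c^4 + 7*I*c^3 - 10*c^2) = c^4 + I*c^4 + 3*c^3 + 2*I*c^3 - 25*c^2 - 8*I*c^2 - 18*c + 10*I*c + 12*I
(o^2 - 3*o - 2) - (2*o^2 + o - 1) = -o^2 - 4*o - 1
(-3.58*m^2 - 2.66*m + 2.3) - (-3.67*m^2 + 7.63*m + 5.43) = 0.0899999999999999*m^2 - 10.29*m - 3.13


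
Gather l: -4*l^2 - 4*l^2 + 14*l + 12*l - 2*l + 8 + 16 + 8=-8*l^2 + 24*l + 32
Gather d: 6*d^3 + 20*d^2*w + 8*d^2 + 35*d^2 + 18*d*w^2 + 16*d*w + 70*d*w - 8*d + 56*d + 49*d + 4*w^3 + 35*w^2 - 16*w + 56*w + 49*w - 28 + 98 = 6*d^3 + d^2*(20*w + 43) + d*(18*w^2 + 86*w + 97) + 4*w^3 + 35*w^2 + 89*w + 70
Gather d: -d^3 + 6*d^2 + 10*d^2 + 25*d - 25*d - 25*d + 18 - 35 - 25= -d^3 + 16*d^2 - 25*d - 42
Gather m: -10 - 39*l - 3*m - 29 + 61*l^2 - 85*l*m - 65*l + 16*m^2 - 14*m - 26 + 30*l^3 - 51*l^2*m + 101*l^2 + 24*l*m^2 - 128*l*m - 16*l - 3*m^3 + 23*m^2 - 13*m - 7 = 30*l^3 + 162*l^2 - 120*l - 3*m^3 + m^2*(24*l + 39) + m*(-51*l^2 - 213*l - 30) - 72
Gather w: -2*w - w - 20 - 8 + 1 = -3*w - 27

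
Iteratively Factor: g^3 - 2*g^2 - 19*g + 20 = (g + 4)*(g^2 - 6*g + 5) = (g - 1)*(g + 4)*(g - 5)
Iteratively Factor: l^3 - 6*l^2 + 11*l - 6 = (l - 2)*(l^2 - 4*l + 3) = (l - 2)*(l - 1)*(l - 3)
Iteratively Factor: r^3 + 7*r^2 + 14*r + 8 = (r + 2)*(r^2 + 5*r + 4) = (r + 1)*(r + 2)*(r + 4)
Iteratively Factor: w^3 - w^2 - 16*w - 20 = (w + 2)*(w^2 - 3*w - 10) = (w + 2)^2*(w - 5)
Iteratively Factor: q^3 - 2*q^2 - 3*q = (q)*(q^2 - 2*q - 3) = q*(q - 3)*(q + 1)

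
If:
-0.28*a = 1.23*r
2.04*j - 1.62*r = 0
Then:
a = -4.39285714285714*r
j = 0.794117647058823*r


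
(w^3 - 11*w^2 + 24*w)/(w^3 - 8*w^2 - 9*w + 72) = w/(w + 3)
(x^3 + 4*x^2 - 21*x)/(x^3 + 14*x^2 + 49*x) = (x - 3)/(x + 7)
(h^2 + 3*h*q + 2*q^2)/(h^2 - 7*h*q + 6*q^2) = (h^2 + 3*h*q + 2*q^2)/(h^2 - 7*h*q + 6*q^2)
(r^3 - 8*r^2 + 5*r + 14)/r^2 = r - 8 + 5/r + 14/r^2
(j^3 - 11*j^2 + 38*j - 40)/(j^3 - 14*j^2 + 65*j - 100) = (j - 2)/(j - 5)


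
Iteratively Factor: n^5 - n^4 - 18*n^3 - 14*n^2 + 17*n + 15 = (n + 3)*(n^4 - 4*n^3 - 6*n^2 + 4*n + 5) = (n + 1)*(n + 3)*(n^3 - 5*n^2 - n + 5) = (n - 1)*(n + 1)*(n + 3)*(n^2 - 4*n - 5) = (n - 1)*(n + 1)^2*(n + 3)*(n - 5)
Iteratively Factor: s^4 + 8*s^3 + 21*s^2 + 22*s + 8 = (s + 1)*(s^3 + 7*s^2 + 14*s + 8) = (s + 1)*(s + 2)*(s^2 + 5*s + 4) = (s + 1)*(s + 2)*(s + 4)*(s + 1)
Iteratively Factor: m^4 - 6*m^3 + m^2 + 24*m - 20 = (m - 2)*(m^3 - 4*m^2 - 7*m + 10) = (m - 5)*(m - 2)*(m^2 + m - 2) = (m - 5)*(m - 2)*(m - 1)*(m + 2)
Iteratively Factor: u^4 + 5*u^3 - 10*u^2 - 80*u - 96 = (u + 3)*(u^3 + 2*u^2 - 16*u - 32) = (u + 2)*(u + 3)*(u^2 - 16) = (u + 2)*(u + 3)*(u + 4)*(u - 4)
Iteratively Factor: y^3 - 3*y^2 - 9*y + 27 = (y - 3)*(y^2 - 9) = (y - 3)^2*(y + 3)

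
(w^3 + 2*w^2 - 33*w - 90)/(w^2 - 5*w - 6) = (w^2 + 8*w + 15)/(w + 1)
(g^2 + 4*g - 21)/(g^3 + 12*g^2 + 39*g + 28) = (g - 3)/(g^2 + 5*g + 4)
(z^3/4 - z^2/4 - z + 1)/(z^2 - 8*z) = (z^3 - z^2 - 4*z + 4)/(4*z*(z - 8))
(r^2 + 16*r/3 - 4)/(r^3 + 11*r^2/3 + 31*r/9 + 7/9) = 3*(3*r^2 + 16*r - 12)/(9*r^3 + 33*r^2 + 31*r + 7)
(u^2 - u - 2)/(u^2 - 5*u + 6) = (u + 1)/(u - 3)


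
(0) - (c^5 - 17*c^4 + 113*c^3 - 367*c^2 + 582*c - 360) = -c^5 + 17*c^4 - 113*c^3 + 367*c^2 - 582*c + 360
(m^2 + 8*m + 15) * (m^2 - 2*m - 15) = m^4 + 6*m^3 - 16*m^2 - 150*m - 225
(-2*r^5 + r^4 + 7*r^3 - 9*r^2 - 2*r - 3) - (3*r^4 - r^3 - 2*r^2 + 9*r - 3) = -2*r^5 - 2*r^4 + 8*r^3 - 7*r^2 - 11*r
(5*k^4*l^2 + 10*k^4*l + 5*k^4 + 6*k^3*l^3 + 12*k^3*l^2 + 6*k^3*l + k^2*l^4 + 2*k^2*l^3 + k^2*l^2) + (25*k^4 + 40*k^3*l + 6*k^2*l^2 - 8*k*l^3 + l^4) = 5*k^4*l^2 + 10*k^4*l + 30*k^4 + 6*k^3*l^3 + 12*k^3*l^2 + 46*k^3*l + k^2*l^4 + 2*k^2*l^3 + 7*k^2*l^2 - 8*k*l^3 + l^4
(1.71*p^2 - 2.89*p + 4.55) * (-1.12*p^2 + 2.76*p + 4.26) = -1.9152*p^4 + 7.9564*p^3 - 5.7878*p^2 + 0.246599999999997*p + 19.383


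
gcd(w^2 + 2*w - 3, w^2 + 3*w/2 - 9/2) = w + 3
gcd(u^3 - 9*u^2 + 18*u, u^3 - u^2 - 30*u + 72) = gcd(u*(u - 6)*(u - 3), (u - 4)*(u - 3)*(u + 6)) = u - 3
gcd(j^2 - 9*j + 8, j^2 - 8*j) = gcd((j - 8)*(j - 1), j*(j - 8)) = j - 8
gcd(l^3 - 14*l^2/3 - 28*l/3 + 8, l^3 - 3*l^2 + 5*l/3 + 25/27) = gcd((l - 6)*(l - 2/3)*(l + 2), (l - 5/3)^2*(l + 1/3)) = 1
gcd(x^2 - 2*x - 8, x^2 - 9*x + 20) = x - 4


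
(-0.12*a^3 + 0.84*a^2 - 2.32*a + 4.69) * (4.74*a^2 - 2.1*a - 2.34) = -0.5688*a^5 + 4.2336*a^4 - 12.48*a^3 + 25.137*a^2 - 4.4202*a - 10.9746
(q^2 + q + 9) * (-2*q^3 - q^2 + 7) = -2*q^5 - 3*q^4 - 19*q^3 - 2*q^2 + 7*q + 63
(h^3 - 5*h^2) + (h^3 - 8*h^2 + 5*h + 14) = 2*h^3 - 13*h^2 + 5*h + 14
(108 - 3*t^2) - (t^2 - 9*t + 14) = -4*t^2 + 9*t + 94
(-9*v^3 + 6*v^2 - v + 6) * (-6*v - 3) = 54*v^4 - 9*v^3 - 12*v^2 - 33*v - 18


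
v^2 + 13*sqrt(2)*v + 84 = (v + 6*sqrt(2))*(v + 7*sqrt(2))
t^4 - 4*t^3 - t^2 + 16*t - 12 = (t - 3)*(t - 2)*(t - 1)*(t + 2)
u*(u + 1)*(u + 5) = u^3 + 6*u^2 + 5*u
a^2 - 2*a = a*(a - 2)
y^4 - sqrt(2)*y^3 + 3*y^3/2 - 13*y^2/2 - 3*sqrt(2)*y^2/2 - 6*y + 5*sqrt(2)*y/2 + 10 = (y - 1)*(y + 5/2)*(y - 2*sqrt(2))*(y + sqrt(2))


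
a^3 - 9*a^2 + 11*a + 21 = (a - 7)*(a - 3)*(a + 1)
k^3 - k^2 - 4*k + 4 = (k - 2)*(k - 1)*(k + 2)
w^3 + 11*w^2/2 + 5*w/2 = w*(w + 1/2)*(w + 5)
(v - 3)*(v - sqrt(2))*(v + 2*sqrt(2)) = v^3 - 3*v^2 + sqrt(2)*v^2 - 3*sqrt(2)*v - 4*v + 12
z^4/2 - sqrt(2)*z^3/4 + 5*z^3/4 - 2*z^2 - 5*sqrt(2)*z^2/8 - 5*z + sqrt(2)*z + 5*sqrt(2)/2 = (z/2 + 1)*(z - 2)*(z + 5/2)*(z - sqrt(2)/2)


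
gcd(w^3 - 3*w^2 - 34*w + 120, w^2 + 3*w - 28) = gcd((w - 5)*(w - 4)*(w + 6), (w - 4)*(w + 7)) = w - 4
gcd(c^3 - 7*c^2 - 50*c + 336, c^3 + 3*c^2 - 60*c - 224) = c^2 - c - 56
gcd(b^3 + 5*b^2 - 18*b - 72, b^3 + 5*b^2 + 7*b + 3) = b + 3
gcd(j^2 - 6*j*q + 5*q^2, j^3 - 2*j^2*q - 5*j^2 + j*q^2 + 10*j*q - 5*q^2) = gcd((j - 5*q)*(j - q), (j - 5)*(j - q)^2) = -j + q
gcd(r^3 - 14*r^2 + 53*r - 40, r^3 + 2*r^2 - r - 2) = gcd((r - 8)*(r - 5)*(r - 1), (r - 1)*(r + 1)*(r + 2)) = r - 1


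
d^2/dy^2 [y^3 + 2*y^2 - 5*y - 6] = 6*y + 4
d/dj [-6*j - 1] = -6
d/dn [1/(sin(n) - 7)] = -cos(n)/(sin(n) - 7)^2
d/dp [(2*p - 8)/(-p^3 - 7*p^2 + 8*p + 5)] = 2*(2*p^3 - 5*p^2 - 56*p + 37)/(p^6 + 14*p^5 + 33*p^4 - 122*p^3 - 6*p^2 + 80*p + 25)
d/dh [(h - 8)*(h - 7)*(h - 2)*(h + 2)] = 4*h^3 - 45*h^2 + 104*h + 60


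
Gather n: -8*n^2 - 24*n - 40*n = -8*n^2 - 64*n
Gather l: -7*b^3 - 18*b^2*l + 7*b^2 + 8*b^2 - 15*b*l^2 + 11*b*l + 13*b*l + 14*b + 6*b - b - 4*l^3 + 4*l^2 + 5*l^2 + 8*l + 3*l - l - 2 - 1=-7*b^3 + 15*b^2 + 19*b - 4*l^3 + l^2*(9 - 15*b) + l*(-18*b^2 + 24*b + 10) - 3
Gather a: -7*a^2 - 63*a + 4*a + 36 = -7*a^2 - 59*a + 36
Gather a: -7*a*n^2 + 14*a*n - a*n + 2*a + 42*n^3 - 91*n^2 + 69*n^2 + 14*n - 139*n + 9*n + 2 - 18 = a*(-7*n^2 + 13*n + 2) + 42*n^3 - 22*n^2 - 116*n - 16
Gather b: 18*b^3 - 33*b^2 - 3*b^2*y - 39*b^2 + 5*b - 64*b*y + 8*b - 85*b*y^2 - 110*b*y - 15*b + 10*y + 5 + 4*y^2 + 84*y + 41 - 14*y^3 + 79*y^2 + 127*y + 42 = 18*b^3 + b^2*(-3*y - 72) + b*(-85*y^2 - 174*y - 2) - 14*y^3 + 83*y^2 + 221*y + 88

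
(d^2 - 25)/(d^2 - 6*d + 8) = (d^2 - 25)/(d^2 - 6*d + 8)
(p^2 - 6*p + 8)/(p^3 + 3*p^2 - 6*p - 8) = (p - 4)/(p^2 + 5*p + 4)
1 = 1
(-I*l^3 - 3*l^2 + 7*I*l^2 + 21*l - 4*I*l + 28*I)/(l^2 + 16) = (-I*l^2 + l*(1 + 7*I) - 7)/(l + 4*I)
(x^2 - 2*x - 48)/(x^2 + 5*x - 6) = (x - 8)/(x - 1)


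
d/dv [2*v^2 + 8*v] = 4*v + 8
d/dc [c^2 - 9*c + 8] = 2*c - 9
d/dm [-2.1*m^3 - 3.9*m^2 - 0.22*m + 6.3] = -6.3*m^2 - 7.8*m - 0.22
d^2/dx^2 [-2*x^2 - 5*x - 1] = -4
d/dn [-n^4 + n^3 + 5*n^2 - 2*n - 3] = -4*n^3 + 3*n^2 + 10*n - 2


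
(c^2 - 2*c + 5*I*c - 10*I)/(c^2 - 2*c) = (c + 5*I)/c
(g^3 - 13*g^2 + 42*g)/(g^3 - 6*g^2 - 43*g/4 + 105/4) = 4*g*(g - 6)/(4*g^2 + 4*g - 15)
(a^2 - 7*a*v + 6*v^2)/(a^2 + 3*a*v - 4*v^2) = (a - 6*v)/(a + 4*v)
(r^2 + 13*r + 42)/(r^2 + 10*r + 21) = (r + 6)/(r + 3)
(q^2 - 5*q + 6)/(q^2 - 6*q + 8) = (q - 3)/(q - 4)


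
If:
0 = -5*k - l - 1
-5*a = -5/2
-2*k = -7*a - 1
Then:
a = 1/2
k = 9/4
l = -49/4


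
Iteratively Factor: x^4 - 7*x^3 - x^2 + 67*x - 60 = (x - 5)*(x^3 - 2*x^2 - 11*x + 12) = (x - 5)*(x + 3)*(x^2 - 5*x + 4) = (x - 5)*(x - 4)*(x + 3)*(x - 1)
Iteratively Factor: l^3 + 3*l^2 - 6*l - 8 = (l - 2)*(l^2 + 5*l + 4) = (l - 2)*(l + 1)*(l + 4)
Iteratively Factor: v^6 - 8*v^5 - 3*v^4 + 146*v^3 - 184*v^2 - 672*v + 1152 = (v - 4)*(v^5 - 4*v^4 - 19*v^3 + 70*v^2 + 96*v - 288) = (v - 4)*(v + 3)*(v^4 - 7*v^3 + 2*v^2 + 64*v - 96) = (v - 4)^2*(v + 3)*(v^3 - 3*v^2 - 10*v + 24) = (v - 4)^2*(v - 2)*(v + 3)*(v^2 - v - 12) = (v - 4)^3*(v - 2)*(v + 3)*(v + 3)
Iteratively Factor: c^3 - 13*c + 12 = (c - 3)*(c^2 + 3*c - 4) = (c - 3)*(c + 4)*(c - 1)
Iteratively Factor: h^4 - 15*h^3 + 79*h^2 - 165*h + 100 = (h - 1)*(h^3 - 14*h^2 + 65*h - 100) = (h - 4)*(h - 1)*(h^2 - 10*h + 25) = (h - 5)*(h - 4)*(h - 1)*(h - 5)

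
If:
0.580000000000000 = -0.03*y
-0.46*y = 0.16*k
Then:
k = 55.58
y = -19.33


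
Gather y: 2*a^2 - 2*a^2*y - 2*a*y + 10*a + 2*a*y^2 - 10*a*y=2*a^2 + 2*a*y^2 + 10*a + y*(-2*a^2 - 12*a)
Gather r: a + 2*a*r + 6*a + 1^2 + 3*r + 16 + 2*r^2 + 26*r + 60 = 7*a + 2*r^2 + r*(2*a + 29) + 77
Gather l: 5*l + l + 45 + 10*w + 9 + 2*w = 6*l + 12*w + 54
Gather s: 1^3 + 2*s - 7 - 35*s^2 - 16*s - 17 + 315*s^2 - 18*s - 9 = 280*s^2 - 32*s - 32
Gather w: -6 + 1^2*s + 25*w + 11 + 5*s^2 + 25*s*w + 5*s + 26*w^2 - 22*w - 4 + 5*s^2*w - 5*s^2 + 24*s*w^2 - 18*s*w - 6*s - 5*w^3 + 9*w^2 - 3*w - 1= -5*w^3 + w^2*(24*s + 35) + w*(5*s^2 + 7*s)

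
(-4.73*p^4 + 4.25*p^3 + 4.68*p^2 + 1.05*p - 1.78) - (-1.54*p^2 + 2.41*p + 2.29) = -4.73*p^4 + 4.25*p^3 + 6.22*p^2 - 1.36*p - 4.07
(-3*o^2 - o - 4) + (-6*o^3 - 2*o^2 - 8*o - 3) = -6*o^3 - 5*o^2 - 9*o - 7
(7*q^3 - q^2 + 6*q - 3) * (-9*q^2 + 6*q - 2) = -63*q^5 + 51*q^4 - 74*q^3 + 65*q^2 - 30*q + 6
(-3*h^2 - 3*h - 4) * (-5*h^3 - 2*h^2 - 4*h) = 15*h^5 + 21*h^4 + 38*h^3 + 20*h^2 + 16*h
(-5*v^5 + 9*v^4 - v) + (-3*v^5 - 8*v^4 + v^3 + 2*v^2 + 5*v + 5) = -8*v^5 + v^4 + v^3 + 2*v^2 + 4*v + 5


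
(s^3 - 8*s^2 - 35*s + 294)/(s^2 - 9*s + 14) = (s^2 - s - 42)/(s - 2)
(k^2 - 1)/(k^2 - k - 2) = (k - 1)/(k - 2)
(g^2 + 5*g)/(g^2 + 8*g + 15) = g/(g + 3)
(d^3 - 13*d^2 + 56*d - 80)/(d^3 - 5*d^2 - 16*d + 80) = (d - 4)/(d + 4)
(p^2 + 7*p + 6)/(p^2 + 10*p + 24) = (p + 1)/(p + 4)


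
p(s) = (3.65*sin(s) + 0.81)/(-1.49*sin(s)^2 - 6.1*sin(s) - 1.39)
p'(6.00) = -9.35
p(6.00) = -1.06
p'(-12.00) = 0.09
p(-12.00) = -0.54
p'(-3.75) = -0.09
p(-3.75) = -0.54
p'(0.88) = 0.06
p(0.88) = -0.52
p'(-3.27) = -0.05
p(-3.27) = -0.58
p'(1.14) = 0.04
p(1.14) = -0.51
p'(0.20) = 0.08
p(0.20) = -0.58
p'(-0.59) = 0.07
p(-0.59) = -0.79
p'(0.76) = 0.08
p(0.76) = -0.53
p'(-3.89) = -0.08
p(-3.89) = -0.53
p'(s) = (2.98*sin(s)*cos(s) + 6.1*cos(s))*(3.65*sin(s) + 0.81)/(-1.49*sin(s)^2 - 6.1*sin(s) - 1.39)^2 + 3.65*cos(s)/(-1.49*sin(s)^2 - 6.1*sin(s) - 1.39)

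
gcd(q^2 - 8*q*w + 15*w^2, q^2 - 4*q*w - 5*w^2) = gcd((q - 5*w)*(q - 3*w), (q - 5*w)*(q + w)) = q - 5*w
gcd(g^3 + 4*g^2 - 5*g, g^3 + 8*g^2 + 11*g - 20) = g^2 + 4*g - 5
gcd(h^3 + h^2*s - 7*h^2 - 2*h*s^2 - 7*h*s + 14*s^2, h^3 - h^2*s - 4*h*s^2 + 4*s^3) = -h^2 - h*s + 2*s^2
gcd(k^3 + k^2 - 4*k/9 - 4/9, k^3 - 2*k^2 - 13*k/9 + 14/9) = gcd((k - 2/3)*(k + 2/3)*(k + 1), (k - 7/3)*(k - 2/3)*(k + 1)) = k^2 + k/3 - 2/3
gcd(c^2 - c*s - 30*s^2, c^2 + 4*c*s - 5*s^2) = c + 5*s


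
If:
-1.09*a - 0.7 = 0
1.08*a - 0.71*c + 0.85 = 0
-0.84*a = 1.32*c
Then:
No Solution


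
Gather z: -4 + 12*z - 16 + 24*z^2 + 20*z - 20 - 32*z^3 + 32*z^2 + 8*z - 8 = -32*z^3 + 56*z^2 + 40*z - 48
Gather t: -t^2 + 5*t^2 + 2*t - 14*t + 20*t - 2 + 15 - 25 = 4*t^2 + 8*t - 12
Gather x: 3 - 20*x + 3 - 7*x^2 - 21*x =-7*x^2 - 41*x + 6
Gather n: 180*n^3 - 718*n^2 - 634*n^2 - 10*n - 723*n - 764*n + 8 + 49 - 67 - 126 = 180*n^3 - 1352*n^2 - 1497*n - 136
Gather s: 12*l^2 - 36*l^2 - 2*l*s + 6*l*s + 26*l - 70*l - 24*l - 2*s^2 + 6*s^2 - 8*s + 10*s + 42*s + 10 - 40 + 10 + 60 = -24*l^2 - 68*l + 4*s^2 + s*(4*l + 44) + 40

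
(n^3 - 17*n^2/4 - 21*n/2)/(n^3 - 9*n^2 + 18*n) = (n + 7/4)/(n - 3)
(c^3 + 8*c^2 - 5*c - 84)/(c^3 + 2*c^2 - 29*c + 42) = (c + 4)/(c - 2)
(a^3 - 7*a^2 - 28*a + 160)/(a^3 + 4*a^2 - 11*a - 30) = (a^2 - 12*a + 32)/(a^2 - a - 6)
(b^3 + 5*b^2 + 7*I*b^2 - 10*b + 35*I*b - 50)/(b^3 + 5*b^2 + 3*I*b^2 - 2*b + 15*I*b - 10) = (b + 5*I)/(b + I)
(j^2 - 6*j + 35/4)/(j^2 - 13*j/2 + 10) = (j - 7/2)/(j - 4)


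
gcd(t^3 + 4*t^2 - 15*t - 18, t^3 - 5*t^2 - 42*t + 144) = t^2 + 3*t - 18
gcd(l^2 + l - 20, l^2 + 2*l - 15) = l + 5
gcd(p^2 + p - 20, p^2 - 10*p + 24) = p - 4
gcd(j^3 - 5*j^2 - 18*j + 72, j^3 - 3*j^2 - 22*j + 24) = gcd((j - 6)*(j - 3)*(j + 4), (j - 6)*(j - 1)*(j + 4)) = j^2 - 2*j - 24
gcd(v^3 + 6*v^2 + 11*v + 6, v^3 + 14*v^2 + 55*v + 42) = v + 1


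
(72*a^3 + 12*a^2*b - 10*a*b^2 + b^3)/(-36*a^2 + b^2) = (-12*a^2 - 4*a*b + b^2)/(6*a + b)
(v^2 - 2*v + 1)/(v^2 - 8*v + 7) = (v - 1)/(v - 7)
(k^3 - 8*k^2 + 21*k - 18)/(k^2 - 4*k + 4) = (k^2 - 6*k + 9)/(k - 2)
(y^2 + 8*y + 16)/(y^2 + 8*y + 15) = (y^2 + 8*y + 16)/(y^2 + 8*y + 15)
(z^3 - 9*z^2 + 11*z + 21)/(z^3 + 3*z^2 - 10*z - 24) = (z^2 - 6*z - 7)/(z^2 + 6*z + 8)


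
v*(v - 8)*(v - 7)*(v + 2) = v^4 - 13*v^3 + 26*v^2 + 112*v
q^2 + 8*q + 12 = (q + 2)*(q + 6)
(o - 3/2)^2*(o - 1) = o^3 - 4*o^2 + 21*o/4 - 9/4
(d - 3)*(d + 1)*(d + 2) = d^3 - 7*d - 6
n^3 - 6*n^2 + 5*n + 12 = (n - 4)*(n - 3)*(n + 1)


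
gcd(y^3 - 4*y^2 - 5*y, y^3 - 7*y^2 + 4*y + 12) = y + 1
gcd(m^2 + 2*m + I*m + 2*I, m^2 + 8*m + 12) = m + 2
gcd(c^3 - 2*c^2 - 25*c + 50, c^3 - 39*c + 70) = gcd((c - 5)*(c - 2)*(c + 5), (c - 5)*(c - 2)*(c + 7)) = c^2 - 7*c + 10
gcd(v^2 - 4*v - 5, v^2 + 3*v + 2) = v + 1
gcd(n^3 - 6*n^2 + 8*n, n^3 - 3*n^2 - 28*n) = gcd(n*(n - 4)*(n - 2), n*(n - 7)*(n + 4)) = n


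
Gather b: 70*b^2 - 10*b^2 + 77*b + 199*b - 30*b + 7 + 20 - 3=60*b^2 + 246*b + 24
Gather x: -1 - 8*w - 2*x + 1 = -8*w - 2*x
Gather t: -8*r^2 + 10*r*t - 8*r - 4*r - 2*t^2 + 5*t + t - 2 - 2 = -8*r^2 - 12*r - 2*t^2 + t*(10*r + 6) - 4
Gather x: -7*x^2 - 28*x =-7*x^2 - 28*x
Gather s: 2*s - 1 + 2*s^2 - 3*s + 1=2*s^2 - s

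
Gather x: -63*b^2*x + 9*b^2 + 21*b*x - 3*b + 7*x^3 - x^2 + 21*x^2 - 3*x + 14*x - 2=9*b^2 - 3*b + 7*x^3 + 20*x^2 + x*(-63*b^2 + 21*b + 11) - 2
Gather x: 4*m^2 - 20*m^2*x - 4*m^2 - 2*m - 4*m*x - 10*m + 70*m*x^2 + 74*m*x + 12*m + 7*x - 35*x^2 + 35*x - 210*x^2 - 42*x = x^2*(70*m - 245) + x*(-20*m^2 + 70*m)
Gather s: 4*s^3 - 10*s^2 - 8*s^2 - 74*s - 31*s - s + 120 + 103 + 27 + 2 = 4*s^3 - 18*s^2 - 106*s + 252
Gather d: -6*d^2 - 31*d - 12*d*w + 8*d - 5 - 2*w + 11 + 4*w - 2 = -6*d^2 + d*(-12*w - 23) + 2*w + 4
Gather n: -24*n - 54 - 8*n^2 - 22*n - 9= -8*n^2 - 46*n - 63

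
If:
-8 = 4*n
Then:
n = -2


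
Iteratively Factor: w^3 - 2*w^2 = (w - 2)*(w^2) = w*(w - 2)*(w)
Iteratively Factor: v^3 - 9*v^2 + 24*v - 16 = (v - 1)*(v^2 - 8*v + 16) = (v - 4)*(v - 1)*(v - 4)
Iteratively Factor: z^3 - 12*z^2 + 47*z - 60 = (z - 5)*(z^2 - 7*z + 12) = (z - 5)*(z - 3)*(z - 4)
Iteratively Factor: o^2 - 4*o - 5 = (o - 5)*(o + 1)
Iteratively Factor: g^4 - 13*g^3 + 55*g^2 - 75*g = (g - 5)*(g^3 - 8*g^2 + 15*g) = (g - 5)*(g - 3)*(g^2 - 5*g) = (g - 5)^2*(g - 3)*(g)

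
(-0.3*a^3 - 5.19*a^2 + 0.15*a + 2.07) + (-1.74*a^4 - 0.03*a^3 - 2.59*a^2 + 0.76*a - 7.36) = -1.74*a^4 - 0.33*a^3 - 7.78*a^2 + 0.91*a - 5.29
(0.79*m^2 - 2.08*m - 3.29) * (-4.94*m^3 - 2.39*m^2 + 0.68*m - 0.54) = -3.9026*m^5 + 8.3871*m^4 + 21.761*m^3 + 6.0221*m^2 - 1.114*m + 1.7766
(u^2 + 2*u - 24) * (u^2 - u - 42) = u^4 + u^3 - 68*u^2 - 60*u + 1008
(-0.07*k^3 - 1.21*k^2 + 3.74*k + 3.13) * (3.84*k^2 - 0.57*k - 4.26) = -0.2688*k^5 - 4.6065*k^4 + 15.3495*k^3 + 15.042*k^2 - 17.7165*k - 13.3338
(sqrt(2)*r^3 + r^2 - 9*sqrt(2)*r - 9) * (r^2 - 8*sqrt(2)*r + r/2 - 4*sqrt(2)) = sqrt(2)*r^5 - 15*r^4 + sqrt(2)*r^4/2 - 17*sqrt(2)*r^3 - 15*r^3/2 - 17*sqrt(2)*r^2/2 + 135*r^2 + 135*r/2 + 72*sqrt(2)*r + 36*sqrt(2)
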